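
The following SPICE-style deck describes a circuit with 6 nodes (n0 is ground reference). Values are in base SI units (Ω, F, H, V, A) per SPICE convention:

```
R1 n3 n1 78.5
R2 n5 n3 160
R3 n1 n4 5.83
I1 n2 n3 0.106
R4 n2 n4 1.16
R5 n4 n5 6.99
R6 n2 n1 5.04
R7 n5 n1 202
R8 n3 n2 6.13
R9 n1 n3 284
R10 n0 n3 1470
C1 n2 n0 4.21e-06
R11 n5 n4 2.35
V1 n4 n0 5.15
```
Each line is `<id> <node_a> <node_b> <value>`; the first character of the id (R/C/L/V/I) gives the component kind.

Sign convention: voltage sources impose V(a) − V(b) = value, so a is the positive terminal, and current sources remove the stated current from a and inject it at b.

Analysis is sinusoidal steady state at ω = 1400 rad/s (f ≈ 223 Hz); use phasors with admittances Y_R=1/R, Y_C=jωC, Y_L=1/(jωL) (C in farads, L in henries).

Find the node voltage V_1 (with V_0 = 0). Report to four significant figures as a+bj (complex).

Apply KCL at each of the 5 non-ground nodes and solve the resulting linear system.
Node n1: branches {R1, R3, R6, R7, R9} → V_1 = 5.167-0.01714j
Node n2: branches {I1, R4, R6, R8, C1} → V_2 = 5.138-0.03139j
Node n3: branches {R1, R2, I1, R8, R9, R10} → V_3 = 5.691-0.02900j
Node n4: branches {R3, R4, R5, R11, V1} → V_4 = 5.150+0.000j
Node n5: branches {R2, R5, R7, R11} → V_5 = 5.156-0.0004589j
Source currents: i(V1)=-0.004057-0.03026j

5.167-0.01714j V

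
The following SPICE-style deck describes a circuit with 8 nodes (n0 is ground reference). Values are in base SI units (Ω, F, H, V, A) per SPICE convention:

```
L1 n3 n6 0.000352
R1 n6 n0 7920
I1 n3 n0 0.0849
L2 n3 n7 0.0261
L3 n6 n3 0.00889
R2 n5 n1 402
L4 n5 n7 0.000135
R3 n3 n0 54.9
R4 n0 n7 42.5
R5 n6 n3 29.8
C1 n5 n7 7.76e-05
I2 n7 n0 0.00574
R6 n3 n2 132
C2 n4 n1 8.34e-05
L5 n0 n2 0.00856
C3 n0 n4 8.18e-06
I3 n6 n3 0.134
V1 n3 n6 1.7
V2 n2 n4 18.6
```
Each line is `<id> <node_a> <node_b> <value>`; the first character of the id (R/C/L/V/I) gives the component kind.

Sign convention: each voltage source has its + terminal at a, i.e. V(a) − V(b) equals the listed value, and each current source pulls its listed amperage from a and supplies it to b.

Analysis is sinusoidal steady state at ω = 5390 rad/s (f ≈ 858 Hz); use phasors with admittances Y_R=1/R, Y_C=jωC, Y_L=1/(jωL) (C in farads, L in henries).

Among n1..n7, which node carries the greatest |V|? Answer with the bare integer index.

2

MNA unknowns: 7 node voltages V₁..V_7 plus 2 source currents (V1, V2)
L1: Y=0.000-0.5271j on G[3,6]
R1: Y=0.0001263+0.000j on G[6,0]
I1: z[3]−=0.0849, z[0]+=0.0849
L2: Y=0.000-0.007108j on G[3,7]
L3: Y=0.000-0.02087j on G[6,3]
R2: Y=0.002488+0.000j on G[5,1]
L4: Y=0.000-1.374j on G[5,7]
R3: Y=0.01821+0.000j on G[3,0]
R4: Y=0.02353+0.000j on G[0,7]
R5: Y=0.03356+0.000j on G[6,3]
C1: Y=0.000+0.4183j on G[5,7]
I2: z[7]−=0.00574, z[0]+=0.00574
R6: Y=0.007576+0.000j on G[3,2]
C2: Y=0.000+0.4495j on G[4,1]
L5: Y=0.000-0.02167j on G[0,2]
C3: Y=0.000+0.04409j on G[0,4]
I3: z[6]−=0.134, z[3]+=0.134
V1: row V3−V6=1.7, i_V1 at 3,6
V2: row V2−V4=18.6, i_V2 at 2,4
solve → V1=14.47+10.81j, V2=33.13+10.75j, V3=5.364+4.005j, V4=14.53+10.75j, V5=2.186+0.2020j, V6=3.664+4.005j, V7=2.213+0.1701j
aux → i_V1=0.07742+0.9320j, i_V2=-0.4432+0.6670j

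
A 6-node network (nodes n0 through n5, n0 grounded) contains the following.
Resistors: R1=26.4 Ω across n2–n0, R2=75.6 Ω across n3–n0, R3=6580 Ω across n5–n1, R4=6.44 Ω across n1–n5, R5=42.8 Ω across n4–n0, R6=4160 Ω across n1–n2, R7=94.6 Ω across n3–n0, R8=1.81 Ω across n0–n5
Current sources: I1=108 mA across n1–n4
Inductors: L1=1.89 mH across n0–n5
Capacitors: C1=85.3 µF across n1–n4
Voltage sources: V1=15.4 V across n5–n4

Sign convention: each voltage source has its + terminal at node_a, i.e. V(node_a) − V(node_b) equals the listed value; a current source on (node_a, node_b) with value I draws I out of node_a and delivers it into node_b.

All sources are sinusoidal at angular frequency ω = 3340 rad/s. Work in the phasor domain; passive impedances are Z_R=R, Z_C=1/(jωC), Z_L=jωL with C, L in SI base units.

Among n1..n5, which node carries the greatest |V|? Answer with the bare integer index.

4

Element admittances at ω=3340 rad/s:
  Y(R1) = 0.03788+0.000j S between n2,n0
  Y(R2) = 0.01323+0.000j S between n3,n0
  Y(R3) = 0.0001520+0.000j S between n5,n1
  I1: injects 0.108 A into n4 (from n1)
  Y(R4) = 0.1553+0.000j S between n1,n5
  Y(L1) = 0.000-0.1584j S between n0,n5
  Y(R5) = 0.02336+0.000j S between n4,n0
  Y(R6) = 0.0002404+0.000j S between n1,n2
  Y(R7) = 0.01057+0.000j S between n3,n0
  Y(C1) = 0.000+0.2849j S between n1,n4
  Y(R8) = 0.5525+0.000j S between n0,n5
  V1: constraint V(n5)−V(n4) = 15.4
Assemble and solve the 6×6 MNA system:
  V(n1)=-11.43-6.024j  V(n2)=-0.07211-0.03799j  V(n3)=0.000+0.000j  V(n4)=-14.82+0.1633j  V(n5)=0.5846+0.1633j
  i(V1)=-2.217-0.9594j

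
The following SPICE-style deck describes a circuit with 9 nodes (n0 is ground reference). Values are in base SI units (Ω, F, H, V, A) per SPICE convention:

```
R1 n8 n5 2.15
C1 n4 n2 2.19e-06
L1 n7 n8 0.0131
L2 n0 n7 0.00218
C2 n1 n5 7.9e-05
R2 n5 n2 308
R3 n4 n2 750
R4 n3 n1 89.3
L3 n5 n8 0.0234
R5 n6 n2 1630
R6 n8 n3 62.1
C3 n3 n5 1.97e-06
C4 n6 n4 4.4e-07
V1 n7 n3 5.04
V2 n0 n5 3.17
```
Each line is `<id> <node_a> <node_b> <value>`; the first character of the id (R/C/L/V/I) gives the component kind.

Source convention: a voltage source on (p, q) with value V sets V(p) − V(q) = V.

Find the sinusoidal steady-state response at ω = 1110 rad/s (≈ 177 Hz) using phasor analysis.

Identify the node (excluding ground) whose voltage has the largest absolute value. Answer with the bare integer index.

3

MNA unknowns: 8 node voltages V₁..V_8 plus 2 source currents (V1, V2)
R1: Y=0.4651+0.000j on G[8,5]
C1: Y=0.000+0.002431j on G[4,2]
L1: Y=0.000-0.06877j on G[7,8]
L2: Y=0.000-0.4133j on G[0,7]
C2: Y=0.000+0.08769j on G[1,5]
R2: Y=0.003247+0.000j on G[5,2]
R3: Y=0.001333+0.000j on G[4,2]
R4: Y=0.01120+0.000j on G[3,1]
L3: Y=0.000-0.03850j on G[5,8]
R5: Y=0.0006135+0.000j on G[6,2]
R6: Y=0.01610+0.000j on G[8,3]
C3: Y=0.000+0.002187j on G[3,5]
C4: Y=0.000+0.0004884j on G[6,4]
V1: row V7−V3=5.04, i_V1 at 7,3
V2: row V0−V5=3.17, i_V2 at 0,5
solve → V1=-3.198+0.2927j, V2=-3.170+0.000j, V3=-5.490+0.07722j, V4=-3.170+0.000j, V5=-3.170+0.000j, V6=-3.170+0.000j, V7=-0.4498+0.07722j, V8=-3.151-0.3820j
aux → i_V1=-0.06349-9.091e-05j, i_V2=0.03191+0.1859j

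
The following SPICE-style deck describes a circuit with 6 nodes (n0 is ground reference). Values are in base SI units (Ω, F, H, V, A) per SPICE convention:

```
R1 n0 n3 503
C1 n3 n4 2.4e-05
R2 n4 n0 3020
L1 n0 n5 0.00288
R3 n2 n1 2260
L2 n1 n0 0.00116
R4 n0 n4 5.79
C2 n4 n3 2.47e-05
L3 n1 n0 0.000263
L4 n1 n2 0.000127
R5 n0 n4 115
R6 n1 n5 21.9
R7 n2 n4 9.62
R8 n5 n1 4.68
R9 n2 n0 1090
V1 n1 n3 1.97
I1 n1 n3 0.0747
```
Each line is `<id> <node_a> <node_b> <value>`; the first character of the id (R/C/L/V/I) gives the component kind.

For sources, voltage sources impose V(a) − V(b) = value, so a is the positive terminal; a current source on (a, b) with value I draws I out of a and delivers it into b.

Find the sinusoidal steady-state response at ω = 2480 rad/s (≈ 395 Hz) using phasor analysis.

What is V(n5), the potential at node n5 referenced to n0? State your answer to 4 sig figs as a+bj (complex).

Apply KCL at each of the 5 non-ground nodes and solve the resulting linear system.
Node n1: branches {R3, L2, L3, L4, R6, R8, V1, I1} → V_1 = -0.06396+0.03406j
Node n2: branches {R3, L4, R7, R9} → V_2 = -0.03985+0.02457j
Node n3: branches {R1, C1, C2, V1, I1} → V_3 = -2.034+0.03406j
Node n4: branches {C1, R2, R4, C2, R5, R7} → V_4 = -0.3297-0.7115j
Node n5: branches {L1, R6, R8} → V_5 = -0.06376-0.0003676j
Source currents: i(V1)=-0.1688-0.2058j

-0.06376-0.0003676j V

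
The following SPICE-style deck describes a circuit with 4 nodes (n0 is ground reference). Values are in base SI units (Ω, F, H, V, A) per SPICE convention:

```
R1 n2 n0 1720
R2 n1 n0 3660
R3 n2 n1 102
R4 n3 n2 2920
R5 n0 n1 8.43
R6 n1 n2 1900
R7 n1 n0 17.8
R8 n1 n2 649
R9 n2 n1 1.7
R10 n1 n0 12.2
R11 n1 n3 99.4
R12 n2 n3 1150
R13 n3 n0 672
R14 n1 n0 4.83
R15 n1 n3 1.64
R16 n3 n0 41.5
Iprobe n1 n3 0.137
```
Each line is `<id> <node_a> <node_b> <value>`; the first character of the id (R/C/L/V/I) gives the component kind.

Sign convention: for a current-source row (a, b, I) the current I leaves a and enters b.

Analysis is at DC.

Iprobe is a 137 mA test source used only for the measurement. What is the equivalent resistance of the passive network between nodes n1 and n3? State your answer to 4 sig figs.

R_eq = 1.550 Ω

Element admittances at DC:
  Y(R1) = 0.0005814 S between n2,n0
  Y(R2) = 0.0002732 S between n1,n0
  Y(R3) = 0.009804 S between n2,n1
  Y(R4) = 0.0003425 S between n3,n2
  Y(R5) = 0.1186 S between n0,n1
  Y(R6) = 0.0005263 S between n1,n2
  Y(R7) = 0.05618 S between n1,n0
  Y(R8) = 0.001541 S between n1,n2
  Y(R9) = 0.5882 S between n2,n1
  Y(R10) = 0.08197 S between n1,n0
  Y(R11) = 0.01006 S between n1,n3
  Y(R12) = 0.0008696 S between n2,n3
  Y(R13) = 0.001488 S between n3,n0
  Y(R14) = 0.2070 S between n1,n0
  Y(R15) = 0.6098 S between n1,n3
  Y(R16) = 0.02410 S between n3,n0
  Iprobe: injects 0.137 A into n3 (from n1)
Assemble and solve the 3×3 MNA system:
  V(n1)=-0.01108  V(n2)=-0.01064  V(n3)=0.2012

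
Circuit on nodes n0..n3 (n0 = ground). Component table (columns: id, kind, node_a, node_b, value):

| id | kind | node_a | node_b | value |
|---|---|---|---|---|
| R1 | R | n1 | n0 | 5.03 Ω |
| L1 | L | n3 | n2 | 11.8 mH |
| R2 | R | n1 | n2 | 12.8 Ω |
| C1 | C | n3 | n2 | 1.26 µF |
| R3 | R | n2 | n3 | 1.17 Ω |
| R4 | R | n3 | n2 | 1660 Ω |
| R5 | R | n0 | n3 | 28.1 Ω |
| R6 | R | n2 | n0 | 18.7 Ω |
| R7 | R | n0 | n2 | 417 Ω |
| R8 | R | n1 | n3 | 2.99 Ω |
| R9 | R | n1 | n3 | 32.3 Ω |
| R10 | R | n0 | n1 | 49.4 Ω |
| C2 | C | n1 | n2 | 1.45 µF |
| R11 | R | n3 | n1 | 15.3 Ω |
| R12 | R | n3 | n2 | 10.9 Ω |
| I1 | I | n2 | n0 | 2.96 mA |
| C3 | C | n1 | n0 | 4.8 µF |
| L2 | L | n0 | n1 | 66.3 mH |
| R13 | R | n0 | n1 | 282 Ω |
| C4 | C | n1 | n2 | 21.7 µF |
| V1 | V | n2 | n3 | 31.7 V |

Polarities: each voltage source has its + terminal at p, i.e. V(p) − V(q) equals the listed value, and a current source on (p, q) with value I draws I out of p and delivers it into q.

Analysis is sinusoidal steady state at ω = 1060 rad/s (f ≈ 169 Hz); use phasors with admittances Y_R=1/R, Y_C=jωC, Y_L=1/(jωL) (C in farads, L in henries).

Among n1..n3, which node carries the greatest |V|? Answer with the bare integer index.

2

MNA unknowns: 3 node voltages V₁..V_3 plus 1 source current (V1)
R1: Y=0.1988+0.000j on G[1,0]
L1: Y=0.000-0.07995j on G[3,2]
R2: Y=0.07812+0.000j on G[1,2]
C1: Y=0.000+0.001336j on G[3,2]
R3: Y=0.8547+0.000j on G[2,3]
R4: Y=0.0006024+0.000j on G[3,2]
R5: Y=0.03559+0.000j on G[0,3]
R6: Y=0.05348+0.000j on G[2,0]
R7: Y=0.002398+0.000j on G[0,2]
R8: Y=0.3344+0.000j on G[1,3]
R9: Y=0.03096+0.000j on G[1,3]
R10: Y=0.02024+0.000j on G[0,1]
C2: Y=0.000+0.001537j on G[1,2]
R11: Y=0.06536+0.000j on G[3,1]
R12: Y=0.09174+0.000j on G[3,2]
I1: z[2]−=0.00296, z[0]+=0.00296
C3: Y=0.000+0.005088j on G[1,0]
L2: Y=0.000-0.01423j on G[0,1]
R13: Y=0.003546+0.000j on G[0,1]
C4: Y=0.000+0.02300j on G[1,2]
V1: row V2−V3=31.7, i_V1 at 2,3
solve → V1=-3.747+0.1991j, V2=21.40-0.8591j, V3=-10.30-0.8591j
aux → i_V1=-33.21+2.006j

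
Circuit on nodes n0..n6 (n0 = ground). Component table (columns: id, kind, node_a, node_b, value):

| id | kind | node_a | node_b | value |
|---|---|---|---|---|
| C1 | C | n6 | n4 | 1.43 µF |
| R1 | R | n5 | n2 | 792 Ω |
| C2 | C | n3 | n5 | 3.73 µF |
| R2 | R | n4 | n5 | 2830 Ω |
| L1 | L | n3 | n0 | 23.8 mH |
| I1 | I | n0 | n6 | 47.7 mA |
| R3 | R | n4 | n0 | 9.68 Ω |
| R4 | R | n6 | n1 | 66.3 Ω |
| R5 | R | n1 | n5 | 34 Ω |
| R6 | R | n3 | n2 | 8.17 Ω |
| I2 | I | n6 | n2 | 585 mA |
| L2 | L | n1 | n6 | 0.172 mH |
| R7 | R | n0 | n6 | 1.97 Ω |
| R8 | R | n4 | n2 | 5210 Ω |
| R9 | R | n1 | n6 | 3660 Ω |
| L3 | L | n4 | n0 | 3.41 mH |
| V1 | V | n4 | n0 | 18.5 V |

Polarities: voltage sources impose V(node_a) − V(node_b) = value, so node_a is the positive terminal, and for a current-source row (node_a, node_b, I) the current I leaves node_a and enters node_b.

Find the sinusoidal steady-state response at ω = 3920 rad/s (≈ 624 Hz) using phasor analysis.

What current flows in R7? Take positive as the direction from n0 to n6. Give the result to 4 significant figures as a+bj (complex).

-0.06279-0.9956j A

MNA unknowns: 6 node voltages V₁..V_6 plus 1 source current (V1)
C1: Y=0.000+0.005606j on G[6,4]
R1: Y=0.001263+0.000j on G[5,2]
C2: Y=0.000+0.01462j on G[3,5]
R2: Y=0.0003534+0.000j on G[4,5]
L1: Y=0.000-0.01072j on G[3,0]
I1: z[0]−=0.0477, z[6]+=0.0477
R3: Y=0.1033+0.000j on G[4,0]
R4: Y=0.01508+0.000j on G[6,1]
R5: Y=0.02941+0.000j on G[1,5]
R6: Y=0.1224+0.000j on G[3,2]
I2: z[6]−=0.585, z[2]+=0.585
L2: Y=0.000-1.483j on G[1,6]
R7: Y=0.5076+0.000j on G[0,6]
R8: Y=0.0001919+0.000j on G[4,2]
R9: Y=0.0002732+0.000j on G[1,6]
L3: Y=0.000-0.07481j on G[4,0]
V1: row V4−V0=18.5, i_V1 at 4,0
solve → V1=-0.4740+2.365j, V2=88.29-1.313j, V3=84.33-1.666j, V4=18.50+0.000j, V5=19.56+32.71j, V6=0.1237+1.961j
aux → i_V1=-1.908+1.292j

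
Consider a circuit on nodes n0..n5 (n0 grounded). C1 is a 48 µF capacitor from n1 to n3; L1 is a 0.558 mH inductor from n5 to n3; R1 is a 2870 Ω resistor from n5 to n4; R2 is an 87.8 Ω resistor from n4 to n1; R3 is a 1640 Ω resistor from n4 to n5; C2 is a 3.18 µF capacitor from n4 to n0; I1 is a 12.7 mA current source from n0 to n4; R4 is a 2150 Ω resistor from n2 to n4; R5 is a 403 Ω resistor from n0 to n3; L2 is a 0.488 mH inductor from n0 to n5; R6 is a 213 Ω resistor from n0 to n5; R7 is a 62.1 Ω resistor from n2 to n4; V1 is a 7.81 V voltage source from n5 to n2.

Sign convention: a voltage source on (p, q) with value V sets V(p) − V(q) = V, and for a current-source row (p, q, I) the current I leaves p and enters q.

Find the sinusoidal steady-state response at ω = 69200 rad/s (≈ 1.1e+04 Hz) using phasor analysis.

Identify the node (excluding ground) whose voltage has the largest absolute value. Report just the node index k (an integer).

2

MNA unknowns: 5 node voltages V₁..V_5 plus 1 source current (V1)
C1: Y=0.000+3.322j on G[1,3]
L1: Y=0.000-0.02590j on G[5,3]
R1: Y=0.0003484+0.000j on G[5,4]
R2: Y=0.01139+0.000j on G[4,1]
R3: Y=0.0006098+0.000j on G[4,5]
C2: Y=0.000+0.2201j on G[4,0]
I1: z[0]−=0.0127, z[4]+=0.0127
R4: Y=0.0004651+0.000j on G[2,4]
R5: Y=0.002481+0.000j on G[0,3]
L2: Y=0.000-0.02961j on G[0,5]
R6: Y=0.004695+0.000j on G[0,5]
R7: Y=0.01610+0.000j on G[2,4]
V1: row V5−V2=7.81, i_V1 at 5,2
solve → V1=2.233+1.040j, V2=-6.000+2.147j, V3=2.236+1.033j, V4=0.1860+0.2950j, V5=1.810+2.147j
aux → i_V1=-0.1025+0.03069j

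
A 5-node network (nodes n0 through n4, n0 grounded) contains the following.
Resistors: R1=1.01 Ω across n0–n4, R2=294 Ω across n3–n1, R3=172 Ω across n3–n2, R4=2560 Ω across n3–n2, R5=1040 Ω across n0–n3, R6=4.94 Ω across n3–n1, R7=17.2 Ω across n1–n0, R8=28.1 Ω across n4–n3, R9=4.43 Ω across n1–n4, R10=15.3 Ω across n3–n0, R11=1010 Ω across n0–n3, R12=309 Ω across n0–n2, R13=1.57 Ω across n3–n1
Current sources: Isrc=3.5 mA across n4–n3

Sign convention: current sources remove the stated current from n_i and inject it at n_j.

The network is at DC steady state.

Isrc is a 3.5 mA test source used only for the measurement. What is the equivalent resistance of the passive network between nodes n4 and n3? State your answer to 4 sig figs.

R_eq = 3.269 Ω

Element admittances at DC:
  Y(R1) = 0.9901 S between n0,n4
  Y(R2) = 0.003401 S between n3,n1
  Y(R3) = 0.005814 S between n3,n2
  Y(R4) = 0.0003906 S between n3,n2
  Y(R5) = 0.0009615 S between n0,n3
  Y(R6) = 0.2024 S between n3,n1
  Y(R7) = 0.05814 S between n1,n0
  Y(R8) = 0.03559 S between n4,n3
  Y(R9) = 0.2257 S between n1,n4
  Y(R10) = 0.06536 S between n3,n0
  Y(R11) = 0.0009901 S between n0,n3
  Y(R12) = 0.003236 S between n0,n2
  Y(R13) = 0.6369 S between n3,n1
  Isrc: injects 0.0035 A into n3 (from n4)
Assemble and solve the 4×4 MNA system:
  V(n1)=0.007459  V(n2)=0.006757  V(n3)=0.01028  V(n4)=-0.001159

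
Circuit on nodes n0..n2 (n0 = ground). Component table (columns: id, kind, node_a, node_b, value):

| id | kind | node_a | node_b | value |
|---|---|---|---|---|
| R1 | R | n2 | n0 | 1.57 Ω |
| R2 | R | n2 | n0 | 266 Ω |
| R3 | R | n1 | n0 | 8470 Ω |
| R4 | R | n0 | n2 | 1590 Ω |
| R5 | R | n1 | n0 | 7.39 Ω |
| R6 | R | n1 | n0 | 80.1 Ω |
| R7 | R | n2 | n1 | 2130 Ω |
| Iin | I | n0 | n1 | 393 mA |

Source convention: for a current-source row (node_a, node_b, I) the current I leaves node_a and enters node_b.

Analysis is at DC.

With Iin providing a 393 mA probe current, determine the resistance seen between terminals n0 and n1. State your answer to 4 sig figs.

R_eq = 6.739 Ω

Apply KCL at each of the 2 non-ground nodes and solve the resulting linear system.
Node n1: branches {R3, R5, R6, R7, Iin} → V_1 = 2.648
Node n2: branches {R1, R2, R4, R7} → V_2 = 0.001937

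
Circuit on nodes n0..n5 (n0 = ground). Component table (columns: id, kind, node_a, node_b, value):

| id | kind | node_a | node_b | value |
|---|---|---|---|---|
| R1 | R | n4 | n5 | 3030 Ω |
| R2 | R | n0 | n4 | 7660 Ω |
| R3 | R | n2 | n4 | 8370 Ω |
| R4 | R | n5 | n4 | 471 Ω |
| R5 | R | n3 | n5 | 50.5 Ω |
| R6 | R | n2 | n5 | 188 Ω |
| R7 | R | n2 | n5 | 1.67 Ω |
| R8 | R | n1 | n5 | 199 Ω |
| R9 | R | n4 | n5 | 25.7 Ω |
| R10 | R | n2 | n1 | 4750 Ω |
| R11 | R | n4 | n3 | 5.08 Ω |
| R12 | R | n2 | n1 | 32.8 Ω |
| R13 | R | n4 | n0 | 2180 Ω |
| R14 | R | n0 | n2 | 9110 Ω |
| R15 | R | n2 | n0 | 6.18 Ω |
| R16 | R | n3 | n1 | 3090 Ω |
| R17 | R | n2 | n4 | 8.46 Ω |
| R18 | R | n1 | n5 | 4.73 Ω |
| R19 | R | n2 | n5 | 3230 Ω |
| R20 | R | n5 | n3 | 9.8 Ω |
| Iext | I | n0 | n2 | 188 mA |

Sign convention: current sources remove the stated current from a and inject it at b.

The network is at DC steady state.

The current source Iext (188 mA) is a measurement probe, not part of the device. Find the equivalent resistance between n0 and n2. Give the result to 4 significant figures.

Element admittances at DC:
  Y(R1) = 0.0003300 S between n4,n5
  Y(R2) = 0.0001305 S between n0,n4
  Y(R3) = 0.0001195 S between n2,n4
  Y(R4) = 0.002123 S between n5,n4
  Y(R5) = 0.01980 S between n3,n5
  Y(R6) = 0.005319 S between n2,n5
  Y(R7) = 0.5988 S between n2,n5
  Y(R8) = 0.005025 S between n1,n5
  Y(R9) = 0.03891 S between n4,n5
  Y(R10) = 0.0002105 S between n2,n1
  Y(R11) = 0.1969 S between n4,n3
  Y(R12) = 0.03049 S between n2,n1
  Y(R13) = 0.0004587 S between n4,n0
  Y(R14) = 0.0001098 S between n0,n2
  Y(R15) = 0.1618 S between n2,n0
  Y(R16) = 0.0003236 S between n3,n1
  Y(R17) = 0.1182 S between n2,n4
  Y(R18) = 0.2114 S between n1,n5
  Y(R19) = 0.0003096 S between n2,n5
  Y(R20) = 0.1020 S between n5,n3
  Iext: injects 0.188 A into n2 (from n0)
Assemble and solve the 5×5 MNA system:
  V(n1)=1.156  V(n2)=1.157  V(n3)=1.155  V(n4)=1.154  V(n5)=1.156

R_eq = 6.153 Ω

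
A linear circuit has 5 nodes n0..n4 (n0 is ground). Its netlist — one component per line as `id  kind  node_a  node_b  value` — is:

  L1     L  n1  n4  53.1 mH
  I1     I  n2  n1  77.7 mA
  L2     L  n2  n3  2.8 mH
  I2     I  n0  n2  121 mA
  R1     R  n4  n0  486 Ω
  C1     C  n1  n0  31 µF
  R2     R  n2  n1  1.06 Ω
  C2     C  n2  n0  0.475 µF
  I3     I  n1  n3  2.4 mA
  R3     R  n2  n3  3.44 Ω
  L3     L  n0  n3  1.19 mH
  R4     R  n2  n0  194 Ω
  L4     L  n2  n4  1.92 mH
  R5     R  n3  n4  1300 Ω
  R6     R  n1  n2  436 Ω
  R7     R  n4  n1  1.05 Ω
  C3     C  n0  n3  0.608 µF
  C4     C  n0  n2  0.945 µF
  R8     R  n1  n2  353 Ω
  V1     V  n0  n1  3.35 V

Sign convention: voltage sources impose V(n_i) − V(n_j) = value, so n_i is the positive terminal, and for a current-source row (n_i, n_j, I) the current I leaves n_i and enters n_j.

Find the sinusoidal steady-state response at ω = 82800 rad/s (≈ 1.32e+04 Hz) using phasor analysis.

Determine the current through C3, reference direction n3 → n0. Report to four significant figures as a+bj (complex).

-0.04746-0.1536j A

Apply KCL at each of the 4 non-ground nodes and solve the resulting linear system.
Node n1: branches {L1, I1, C1, R2, I3, R6, R7, R8, V1} → V_1 = -3.350+0.000j
Node n2: branches {I1, L2, I2, R2, C2, R3, R4, L4, R6, C4, R8} → V_2 = -3.184+0.5214j
Node n3: branches {L2, I3, R3, L3, R5, C3} → V_3 = -3.052+0.9428j
Node n4: branches {L1, R1, L4, R5, R7} → V_4 = -3.339-0.0002620j
Source currents: i(V1)=-0.2435-9.093j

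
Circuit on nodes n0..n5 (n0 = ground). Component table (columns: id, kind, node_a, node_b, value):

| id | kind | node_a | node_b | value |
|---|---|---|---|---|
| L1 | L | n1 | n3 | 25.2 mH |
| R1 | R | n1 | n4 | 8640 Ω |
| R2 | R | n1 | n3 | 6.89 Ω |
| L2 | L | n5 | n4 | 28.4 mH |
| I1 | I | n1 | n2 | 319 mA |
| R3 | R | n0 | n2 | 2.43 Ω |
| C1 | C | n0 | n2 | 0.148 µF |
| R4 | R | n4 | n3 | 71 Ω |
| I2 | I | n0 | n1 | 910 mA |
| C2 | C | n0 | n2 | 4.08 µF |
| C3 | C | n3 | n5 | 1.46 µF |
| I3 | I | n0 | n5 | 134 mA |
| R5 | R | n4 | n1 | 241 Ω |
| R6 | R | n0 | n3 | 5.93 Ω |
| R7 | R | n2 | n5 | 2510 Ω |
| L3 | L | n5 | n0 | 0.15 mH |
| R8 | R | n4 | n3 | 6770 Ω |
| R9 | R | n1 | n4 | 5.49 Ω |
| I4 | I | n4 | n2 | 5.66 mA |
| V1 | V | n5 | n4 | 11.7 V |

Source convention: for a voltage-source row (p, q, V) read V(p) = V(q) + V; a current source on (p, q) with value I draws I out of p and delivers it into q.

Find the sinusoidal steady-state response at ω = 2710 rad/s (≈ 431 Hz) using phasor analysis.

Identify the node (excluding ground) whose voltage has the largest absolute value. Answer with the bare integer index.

4

Apply KCL at each of the 5 non-ground nodes and solve the resulting linear system.
Node n1: branches {L1, R1, R2, I1, I2, R5, R9} → V_1 = -6.208+0.3032j
Node n2: branches {I1, R3, C1, C2, R7, I4} → V_2 = 0.7876-0.02141j
Node n3: branches {L1, R2, R4, C3, R6, R8} → V_3 = -3.257+0.3278j
Node n4: branches {R1, L2, R4, R5, R8, R9, I4, V1} → V_4 = -11.68+0.5158j
Node n5: branches {L2, C3, I3, R7, L3, V1} → V_5 = 0.02256+0.5158j
Source currents: i(V1)=-1.134+0.1943j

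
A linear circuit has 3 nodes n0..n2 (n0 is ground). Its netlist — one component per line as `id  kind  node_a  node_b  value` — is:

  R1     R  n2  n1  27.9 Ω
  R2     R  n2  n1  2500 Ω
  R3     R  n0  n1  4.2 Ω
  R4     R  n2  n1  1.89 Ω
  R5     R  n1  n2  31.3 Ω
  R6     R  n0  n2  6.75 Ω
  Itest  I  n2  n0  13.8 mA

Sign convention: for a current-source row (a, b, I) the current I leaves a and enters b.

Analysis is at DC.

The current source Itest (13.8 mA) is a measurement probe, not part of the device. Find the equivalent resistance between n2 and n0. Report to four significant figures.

MNA unknowns: 2 node voltages V₁..V_2
R1: Y=0.03584 on G[2,1]
R2: Y=0.0004000 on G[2,1]
R3: Y=0.2381 on G[0,1]
R4: Y=0.5291 on G[2,1]
R5: Y=0.03195 on G[1,2]
R6: Y=0.1481 on G[0,2]
Itest: z[2]−=0.0138, z[0]+=0.0138
solve → V1=-0.03099, V2=-0.04334

R_eq = 3.141 Ω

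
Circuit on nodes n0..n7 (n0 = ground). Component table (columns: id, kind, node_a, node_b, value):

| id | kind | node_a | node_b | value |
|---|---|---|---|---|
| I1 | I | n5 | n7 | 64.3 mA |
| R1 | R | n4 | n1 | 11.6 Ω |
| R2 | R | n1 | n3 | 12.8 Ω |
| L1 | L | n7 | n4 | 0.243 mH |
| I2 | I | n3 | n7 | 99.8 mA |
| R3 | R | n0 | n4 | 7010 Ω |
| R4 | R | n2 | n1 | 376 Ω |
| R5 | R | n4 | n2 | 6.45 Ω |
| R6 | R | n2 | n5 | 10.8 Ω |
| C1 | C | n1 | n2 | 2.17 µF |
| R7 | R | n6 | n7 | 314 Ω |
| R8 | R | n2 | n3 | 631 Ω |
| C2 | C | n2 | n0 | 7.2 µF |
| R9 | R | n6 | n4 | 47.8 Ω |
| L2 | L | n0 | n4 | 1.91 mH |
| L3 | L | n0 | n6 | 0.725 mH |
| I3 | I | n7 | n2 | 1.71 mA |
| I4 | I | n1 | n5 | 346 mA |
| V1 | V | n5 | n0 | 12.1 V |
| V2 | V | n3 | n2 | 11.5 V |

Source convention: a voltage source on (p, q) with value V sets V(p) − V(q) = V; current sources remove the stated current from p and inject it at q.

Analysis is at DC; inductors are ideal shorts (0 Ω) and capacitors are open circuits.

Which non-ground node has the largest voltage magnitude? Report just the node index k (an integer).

3

MNA unknowns: 7 node voltages V₁..V_7 plus 5 source currents (L1, L2, L3, V1, V2)
I1: z[5]−=0.0643, z[7]+=0.0643
R1: Y=0.08621 on G[4,1]
R2: Y=0.07812 on G[1,3]
L1: row V7−V4=0, i_L1 at 7,4
I2: z[3]−=0.0998, z[7]+=0.0998
R3: Y=0.0001427 on G[0,4]
R4: Y=0.002660 on G[2,1]
R5: Y=0.1550 on G[4,2]
R6: Y=0.09259 on G[2,5]
C1: Y=0.000 on G[1,2]
R7: Y=0.003185 on G[6,7]
R8: Y=0.001585 on G[2,3]
C2: Y=0.000 on G[2,0]
R9: Y=0.02092 on G[6,4]
L2: row V0−V4=0, i_L2 at 0,4
L3: row V0−V6=0, i_L3 at 0,6
I3: z[7]−=0.00171, z[2]+=0.00171
I4: z[1]−=0.346, z[5]+=0.346
V1: row V5−V0=12.1, i_V1 at 5,0
V2: row V3−V2=11.5, i_V2 at 3,2
solve → V1=3.962, V2=1.352, V3=12.85, V4=0.000, V5=12.10, V6=0.000, V7=0.000
aux → i_L1=0.1624, i_L2=-0.7135, i_L3=0.000, i_V1=-0.7135, i_V2=-0.8125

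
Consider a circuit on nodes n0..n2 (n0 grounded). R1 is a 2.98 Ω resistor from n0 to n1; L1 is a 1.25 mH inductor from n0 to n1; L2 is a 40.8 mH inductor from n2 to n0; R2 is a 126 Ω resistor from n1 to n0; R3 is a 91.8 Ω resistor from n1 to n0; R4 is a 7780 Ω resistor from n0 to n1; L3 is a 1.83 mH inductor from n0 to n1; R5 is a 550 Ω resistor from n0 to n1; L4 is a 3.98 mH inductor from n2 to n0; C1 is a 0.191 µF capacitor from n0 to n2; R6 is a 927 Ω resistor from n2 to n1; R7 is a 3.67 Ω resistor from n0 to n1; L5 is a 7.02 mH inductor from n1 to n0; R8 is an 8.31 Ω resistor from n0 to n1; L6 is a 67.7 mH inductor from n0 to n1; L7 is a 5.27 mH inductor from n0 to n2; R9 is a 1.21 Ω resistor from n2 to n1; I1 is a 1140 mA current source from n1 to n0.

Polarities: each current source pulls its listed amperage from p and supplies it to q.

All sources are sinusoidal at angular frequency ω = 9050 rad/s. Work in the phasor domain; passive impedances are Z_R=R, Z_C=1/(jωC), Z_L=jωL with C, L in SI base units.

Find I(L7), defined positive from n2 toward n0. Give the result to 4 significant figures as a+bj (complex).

MNA unknowns: 2 node voltages V₁..V_2
R1: Y=0.3356+0.000j on G[0,1]
L1: Y=0.000-0.08840j on G[0,1]
L2: Y=0.000-0.002708j on G[2,0]
R2: Y=0.007937+0.000j on G[1,0]
R3: Y=0.01089+0.000j on G[1,0]
R4: Y=0.0001285+0.000j on G[0,1]
L3: Y=0.000-0.06038j on G[0,1]
R5: Y=0.001818+0.000j on G[0,1]
L4: Y=0.000-0.02776j on G[2,0]
C1: Y=0.000+0.001729j on G[0,2]
R6: Y=0.001079+0.000j on G[2,1]
R7: Y=0.2725+0.000j on G[0,1]
L5: Y=0.000-0.01574j on G[1,0]
R8: Y=0.1203+0.000j on G[0,1]
L6: Y=0.000-0.001632j on G[0,1]
L7: Y=0.000-0.02097j on G[0,2]
R9: Y=0.8264+0.000j on G[2,1]
I1: z[1]−=1.14, z[0]+=1.14
solve → V1=-1.401-0.4016j, V2=-1.371-0.4840j

-0.01015+0.02876j A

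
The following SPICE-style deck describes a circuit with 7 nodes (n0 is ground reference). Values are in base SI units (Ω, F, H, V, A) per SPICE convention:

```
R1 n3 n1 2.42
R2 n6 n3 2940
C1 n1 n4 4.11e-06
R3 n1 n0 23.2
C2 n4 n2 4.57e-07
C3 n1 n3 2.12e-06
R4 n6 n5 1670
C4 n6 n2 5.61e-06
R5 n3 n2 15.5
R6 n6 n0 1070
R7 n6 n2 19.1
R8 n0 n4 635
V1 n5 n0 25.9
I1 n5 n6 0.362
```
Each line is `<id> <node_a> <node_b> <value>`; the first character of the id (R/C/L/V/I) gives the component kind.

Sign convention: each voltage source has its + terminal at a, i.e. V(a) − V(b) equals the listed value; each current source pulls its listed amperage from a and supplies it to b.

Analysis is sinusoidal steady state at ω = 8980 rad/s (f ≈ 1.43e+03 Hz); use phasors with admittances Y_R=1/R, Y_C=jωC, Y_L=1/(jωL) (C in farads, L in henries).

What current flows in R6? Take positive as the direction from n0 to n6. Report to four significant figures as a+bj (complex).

Apply KCL at each of the 6 non-ground nodes and solve the resulting linear system.
Node n1: branches {R1, C1, R3, C3} → V_1 = 7.827+0.1092j
Node n2: branches {C2, C4, R5, R7} → V_2 = 14.01-0.2260j
Node n3: branches {R1, R2, C3, R5} → V_3 = 8.665+0.02798j
Node n4: branches {C1, C2, R8} → V_4 = 8.431+0.3993j
Node n5: branches {R4, V1, I1} → V_5 = 25.90+0.000j
Node n6: branches {R2, R4, C4, R6, R7, I1} → V_6 = 17.52-3.479j
Source currents: i(V1)=-0.3670-0.002083j

-0.01638+0.003251j A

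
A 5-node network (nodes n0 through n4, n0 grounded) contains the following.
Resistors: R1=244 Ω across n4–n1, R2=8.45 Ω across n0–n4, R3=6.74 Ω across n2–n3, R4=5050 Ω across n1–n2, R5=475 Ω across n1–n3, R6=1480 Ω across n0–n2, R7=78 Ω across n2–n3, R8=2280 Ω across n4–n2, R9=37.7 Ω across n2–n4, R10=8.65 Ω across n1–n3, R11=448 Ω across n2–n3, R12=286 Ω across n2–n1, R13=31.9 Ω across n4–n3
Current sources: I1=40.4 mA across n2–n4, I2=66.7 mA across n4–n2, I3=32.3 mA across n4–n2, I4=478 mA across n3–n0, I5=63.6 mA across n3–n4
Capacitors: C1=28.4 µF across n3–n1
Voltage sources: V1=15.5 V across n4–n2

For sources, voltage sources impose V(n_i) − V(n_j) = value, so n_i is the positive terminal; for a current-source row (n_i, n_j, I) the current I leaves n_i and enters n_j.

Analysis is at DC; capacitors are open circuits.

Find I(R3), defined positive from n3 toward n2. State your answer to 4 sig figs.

0.002844 A

Apply KCL at each of the 4 non-ground nodes and solve the resulting linear system.
Node n1: branches {R1, R4, R5, C1, R10, R12} → V_1 = -18.90
Node n2: branches {I1, R3, R4, R6, I2, I3, R7, R8, R9, R11, R12, V1} → V_2 = -19.43
Node n3: branches {R3, R5, C1, I4, R7, R10, R11, R13, I5} → V_3 = -19.41
Node n4: branches {R1, I1, R2, I2, I3, R8, R9, R13, I5, V1} → V_4 = -3.928
Source currents: i(V1)=-0.4947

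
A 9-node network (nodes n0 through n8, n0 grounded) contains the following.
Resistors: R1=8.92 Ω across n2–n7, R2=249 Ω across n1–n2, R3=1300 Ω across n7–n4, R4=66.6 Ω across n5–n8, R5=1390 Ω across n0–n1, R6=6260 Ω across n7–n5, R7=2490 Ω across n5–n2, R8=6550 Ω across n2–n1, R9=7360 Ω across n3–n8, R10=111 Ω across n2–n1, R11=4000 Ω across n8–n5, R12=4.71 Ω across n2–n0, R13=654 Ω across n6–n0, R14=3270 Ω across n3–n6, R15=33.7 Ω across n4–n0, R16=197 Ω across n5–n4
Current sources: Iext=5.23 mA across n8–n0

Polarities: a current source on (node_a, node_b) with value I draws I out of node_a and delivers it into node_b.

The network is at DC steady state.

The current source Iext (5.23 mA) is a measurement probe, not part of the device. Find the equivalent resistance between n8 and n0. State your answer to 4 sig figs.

R_eq = 262.9 Ω

Element admittances at DC:
  Y(R1) = 0.1121 S between n2,n7
  Y(R2) = 0.004016 S between n1,n2
  Y(R3) = 0.0007692 S between n7,n4
  Y(R4) = 0.01502 S between n5,n8
  Y(R5) = 0.0007194 S between n0,n1
  Y(R6) = 0.0001597 S between n7,n5
  Y(R7) = 0.0004016 S between n5,n2
  Y(R8) = 0.0001527 S between n2,n1
  Y(R9) = 0.0001359 S between n3,n8
  Y(R10) = 0.009009 S between n2,n1
  Y(R11) = 0.0002500 S between n8,n5
  Y(R12) = 0.2123 S between n2,n0
  Y(R13) = 0.001529 S between n6,n0
  Y(R14) = 0.0003058 S between n3,n6
  Y(R15) = 0.02967 S between n4,n0
  Y(R16) = 0.005076 S between n5,n4
  Iext: injects 0.00523 A into n0 (from n8)
Assemble and solve the 8×8 MNA system:
  V(n1)=-0.003081  V(n2)=-0.003249  V(n3)=-0.4782  V(n4)=-0.1488  V(n5)=-1.040  V(n6)=-0.07970  V(n7)=-0.005705  V(n8)=-1.375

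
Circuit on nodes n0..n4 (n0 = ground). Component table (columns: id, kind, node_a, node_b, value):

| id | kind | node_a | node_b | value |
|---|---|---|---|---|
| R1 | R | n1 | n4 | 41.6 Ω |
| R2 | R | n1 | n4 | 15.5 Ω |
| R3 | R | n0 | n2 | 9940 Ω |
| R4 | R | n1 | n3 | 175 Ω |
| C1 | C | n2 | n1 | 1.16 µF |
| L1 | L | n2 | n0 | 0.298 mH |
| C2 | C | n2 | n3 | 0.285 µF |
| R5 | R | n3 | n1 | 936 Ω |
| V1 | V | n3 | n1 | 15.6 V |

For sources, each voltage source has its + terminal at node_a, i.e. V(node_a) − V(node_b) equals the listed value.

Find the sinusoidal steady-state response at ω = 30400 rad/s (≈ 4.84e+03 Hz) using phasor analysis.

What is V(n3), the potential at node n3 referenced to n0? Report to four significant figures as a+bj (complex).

Apply KCL at each of the 4 non-ground nodes and solve the resulting linear system.
Node n1: branches {R1, R2, R4, C1, R5, V1} → V_1 = -3.077+0.000j
Node n2: branches {R3, C1, L1, C2} → V_2 = 0.000+0.000j
Node n3: branches {R4, C2, R5, V1} → V_3 = 12.52+0.000j
Node n4: branches {R1, R2} → V_4 = -3.077+0.000j
Source currents: i(V1)=-0.1058-0.1085j

12.52+0.000j V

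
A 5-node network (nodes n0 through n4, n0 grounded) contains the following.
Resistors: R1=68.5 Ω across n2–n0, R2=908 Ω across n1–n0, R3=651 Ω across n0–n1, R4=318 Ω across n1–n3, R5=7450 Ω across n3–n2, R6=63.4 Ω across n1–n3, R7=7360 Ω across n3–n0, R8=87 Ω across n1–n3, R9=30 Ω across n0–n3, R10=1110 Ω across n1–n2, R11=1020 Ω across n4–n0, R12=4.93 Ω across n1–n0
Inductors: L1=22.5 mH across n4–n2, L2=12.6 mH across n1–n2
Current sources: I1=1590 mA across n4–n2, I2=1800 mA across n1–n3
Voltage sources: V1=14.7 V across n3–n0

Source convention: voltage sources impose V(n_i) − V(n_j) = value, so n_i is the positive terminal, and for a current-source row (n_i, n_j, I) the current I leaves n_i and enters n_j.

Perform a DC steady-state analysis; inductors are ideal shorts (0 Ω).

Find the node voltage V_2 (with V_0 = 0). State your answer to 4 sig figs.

-5.369 V

Apply KCL at each of the 4 non-ground nodes and solve the resulting linear system.
Node n1: branches {R2, R3, R4, R6, L2, R8, R10, R12, I2} → V_1 = -5.369
Node n2: branches {R1, L1, R5, L2, I1, R10} → V_2 = -5.369
Node n3: branches {R4, R5, R6, R7, R8, R9, I2, V1} → V_3 = 14.70
Node n4: branches {L1, I1, R11} → V_4 = -5.369
Source currents: i(L1)=-1.585, i(L2)=-0.08634, i(V1)=0.6950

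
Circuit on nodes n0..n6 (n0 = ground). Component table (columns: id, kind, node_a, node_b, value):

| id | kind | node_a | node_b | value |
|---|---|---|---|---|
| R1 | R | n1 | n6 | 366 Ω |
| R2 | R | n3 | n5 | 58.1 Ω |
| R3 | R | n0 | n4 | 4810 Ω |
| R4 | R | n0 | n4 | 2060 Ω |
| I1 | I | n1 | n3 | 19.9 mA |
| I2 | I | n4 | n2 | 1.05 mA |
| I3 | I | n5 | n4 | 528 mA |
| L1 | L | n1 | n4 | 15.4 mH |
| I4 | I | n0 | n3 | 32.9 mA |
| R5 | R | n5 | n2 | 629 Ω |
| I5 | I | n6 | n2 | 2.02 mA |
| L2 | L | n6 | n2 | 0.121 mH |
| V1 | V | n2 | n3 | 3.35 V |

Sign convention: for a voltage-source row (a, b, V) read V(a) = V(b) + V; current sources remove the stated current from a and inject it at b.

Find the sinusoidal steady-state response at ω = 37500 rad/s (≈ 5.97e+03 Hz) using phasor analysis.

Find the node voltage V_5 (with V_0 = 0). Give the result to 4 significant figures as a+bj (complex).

-157.2-287.5j V

Apply KCL at each of the 6 non-ground nodes and solve the resulting linear system.
Node n1: branches {R1, I1, L1} → V_1 = 47.45-285.3j
Node n2: branches {I2, R5, I5, L2, V1} → V_2 = -126.1-287.5j
Node n3: branches {R2, I1, I4, V1} → V_3 = -129.4-287.5j
Node n4: branches {R3, R4, I2, I3, L1} → V_4 = 47.45+0.000j
Node n5: branches {R2, I3, R5} → V_5 = -157.2-287.5j
Node n6: branches {R1, I5, L2} → V_6 = -126.1-285.3j
Source currents: i(V1)=0.4257+0.000j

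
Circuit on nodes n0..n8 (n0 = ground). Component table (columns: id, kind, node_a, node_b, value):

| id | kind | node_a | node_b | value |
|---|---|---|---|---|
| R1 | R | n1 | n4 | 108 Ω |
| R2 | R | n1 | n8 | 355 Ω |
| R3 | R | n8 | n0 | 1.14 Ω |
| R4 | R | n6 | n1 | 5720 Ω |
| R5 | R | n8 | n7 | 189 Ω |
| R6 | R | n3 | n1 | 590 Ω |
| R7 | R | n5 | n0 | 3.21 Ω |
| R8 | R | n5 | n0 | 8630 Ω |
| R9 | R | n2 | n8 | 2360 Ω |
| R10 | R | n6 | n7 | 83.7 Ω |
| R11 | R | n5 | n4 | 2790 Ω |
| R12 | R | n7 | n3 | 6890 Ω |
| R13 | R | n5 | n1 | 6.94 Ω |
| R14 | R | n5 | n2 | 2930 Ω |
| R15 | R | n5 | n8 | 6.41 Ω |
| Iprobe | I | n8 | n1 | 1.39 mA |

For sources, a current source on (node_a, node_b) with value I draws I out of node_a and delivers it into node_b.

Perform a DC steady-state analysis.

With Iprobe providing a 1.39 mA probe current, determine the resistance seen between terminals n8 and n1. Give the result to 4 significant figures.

Apply KCL at each of the 8 non-ground nodes and solve the resulting linear system.
Node n1: branches {R1, R2, R4, R6, R13, Iprobe} → V_1 = 0.01193
Node n2: branches {R9, R14} → V_2 = 0.0006433
Node n3: branches {R6, R12} → V_3 = 0.01097
Node n4: branches {R1, R11} → V_4 = 0.01158
Node n5: branches {R7, R8, R11, R13, R14, R15} → V_5 = 0.002580
Node n6: branches {R4, R10} → V_6 = -3.926e-05
Node n7: branches {R5, R10, R12} → V_7 = -0.0002144
Node n8: branches {R2, R3, R5, R9, R15, Iprobe} → V_8 = -0.0009165

R_eq = 9.240 Ω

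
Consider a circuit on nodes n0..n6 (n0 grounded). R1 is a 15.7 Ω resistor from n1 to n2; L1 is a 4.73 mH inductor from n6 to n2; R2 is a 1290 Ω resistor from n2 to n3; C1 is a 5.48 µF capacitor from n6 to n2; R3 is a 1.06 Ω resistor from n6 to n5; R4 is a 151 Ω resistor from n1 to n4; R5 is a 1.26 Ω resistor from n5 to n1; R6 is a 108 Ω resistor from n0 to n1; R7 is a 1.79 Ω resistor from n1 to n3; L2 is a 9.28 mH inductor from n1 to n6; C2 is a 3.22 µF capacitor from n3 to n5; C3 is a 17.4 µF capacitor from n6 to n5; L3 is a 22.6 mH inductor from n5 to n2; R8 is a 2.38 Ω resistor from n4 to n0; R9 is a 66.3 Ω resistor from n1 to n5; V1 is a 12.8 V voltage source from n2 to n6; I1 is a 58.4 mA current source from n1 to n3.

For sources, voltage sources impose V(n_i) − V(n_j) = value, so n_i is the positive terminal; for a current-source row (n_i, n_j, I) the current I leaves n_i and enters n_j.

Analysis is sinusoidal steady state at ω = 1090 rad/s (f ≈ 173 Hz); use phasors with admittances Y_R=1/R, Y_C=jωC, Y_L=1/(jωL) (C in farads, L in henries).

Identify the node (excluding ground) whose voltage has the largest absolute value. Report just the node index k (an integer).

2

Element admittances at ω=1090 rad/s:
  Y(R1) = 0.06369+0.000j S between n1,n2
  Y(L1) = 0.000-0.1940j S between n6,n2
  Y(R2) = 0.0007752+0.000j S between n2,n3
  Y(C1) = 0.000+0.005973j S between n6,n2
  Y(R3) = 0.9434+0.000j S between n6,n5
  Y(R4) = 0.006623+0.000j S between n1,n4
  Y(R5) = 0.7937+0.000j S between n5,n1
  Y(R6) = 0.009259+0.000j S between n0,n1
  Y(R7) = 0.5587+0.000j S between n1,n3
  Y(L2) = 0.000-0.09886j S between n1,n6
  Y(C2) = 0.000+0.003510j S between n3,n5
  Y(C3) = 0.000+0.01897j S between n6,n5
  Y(L3) = 0.000-0.04059j S between n5,n2
  Y(R8) = 0.4202+0.000j S between n4,n0
  Y(R9) = 0.01508+0.000j S between n1,n5
  V1: constraint V(n2)−V(n6) = 12.8
  I1: injects 0.0584 A into n3 (from n1)
Assemble and solve the 7×7 MNA system:
  V(n1)=0.000+0.000j  V(n2)=11.12+0.1348j  V(n3)=0.1211-0.006240j  V(n4)=0.000+0.000j  V(n5)=-0.9033-0.2123j  V(n6)=-1.685+0.1348j
  i(V1)=-0.7306+2.885j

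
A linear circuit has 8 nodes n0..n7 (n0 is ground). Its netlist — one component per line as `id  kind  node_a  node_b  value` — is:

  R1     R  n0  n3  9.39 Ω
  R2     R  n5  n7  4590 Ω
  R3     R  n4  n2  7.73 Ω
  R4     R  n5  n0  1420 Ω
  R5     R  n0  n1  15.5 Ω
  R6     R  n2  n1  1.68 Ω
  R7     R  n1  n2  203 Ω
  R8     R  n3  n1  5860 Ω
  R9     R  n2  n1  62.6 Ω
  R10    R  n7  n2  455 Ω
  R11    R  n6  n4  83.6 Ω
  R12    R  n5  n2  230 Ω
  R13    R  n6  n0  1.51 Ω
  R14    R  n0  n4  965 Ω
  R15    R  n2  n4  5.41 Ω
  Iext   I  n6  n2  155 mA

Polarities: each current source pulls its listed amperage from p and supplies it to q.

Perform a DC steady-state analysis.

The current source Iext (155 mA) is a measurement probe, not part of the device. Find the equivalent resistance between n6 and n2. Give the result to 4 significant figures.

Apply KCL at each of the 7 non-ground nodes and solve the resulting linear system.
Node n1: branches {R5, R6, R7, R8, R9} → V_1 = 1.930
Node n2: branches {R3, R6, R7, R9, R10, R12, R15, Iext} → V_2 = 2.133
Node n3: branches {R1, R8} → V_3 = 0.003088
Node n4: branches {R3, R11, R14, R15} → V_4 = 2.041
Node n5: branches {R2, R4, R12} → V_5 = 1.847
Node n6: branches {R11, R13, Iext} → V_6 = -0.1937
Node n7: branches {R2, R10} → V_7 = 2.107

R_eq = 15.01 Ω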